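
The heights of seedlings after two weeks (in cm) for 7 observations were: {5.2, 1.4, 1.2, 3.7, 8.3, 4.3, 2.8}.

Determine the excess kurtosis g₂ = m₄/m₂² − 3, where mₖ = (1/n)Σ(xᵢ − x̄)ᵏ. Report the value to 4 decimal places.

-0.3842

x̄ = 3.8429
Σ(xᵢ − x̄)² = 35.9771 ⇒ m₂ = 5.13959
Σ(xᵢ − x̄)⁴ = 483.6797 ⇒ m₄ = 69.09709
m₂² = 26.41540
g₂ = m₄/m₂² − 3 = 2.61579 − 3 ≈ -0.3842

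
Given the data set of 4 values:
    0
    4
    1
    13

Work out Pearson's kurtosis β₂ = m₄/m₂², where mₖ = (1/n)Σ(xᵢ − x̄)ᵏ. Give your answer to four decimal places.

x̄ = 4.5000
Σ(xᵢ − x̄)² = 105.0000 ⇒ m₂ = 26.25000
Σ(xᵢ − x̄)⁴ = 5780.2500 ⇒ m₄ = 1445.06250
m₂² = 689.06250
β₂ = m₄/m₂² = 1445.06250 / 689.06250 ≈ 2.0971

2.0971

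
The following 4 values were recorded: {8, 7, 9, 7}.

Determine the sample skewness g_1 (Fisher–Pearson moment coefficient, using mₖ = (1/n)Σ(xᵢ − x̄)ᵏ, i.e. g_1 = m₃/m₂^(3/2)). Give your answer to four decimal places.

x̄ = (8 + 7 + 9 + 7) / 4 = 7.7500
deviations (xᵢ − x̄): 0.2500, -0.7500, 1.2500, -0.7500
Σ(xᵢ − x̄)² = 2.7500 ⇒ m₂ = 2.7500/4 = 0.68750
Σ(xᵢ − x̄)³ = 1.1250 ⇒ m₃ = 1.1250/4 = 0.28125
m₂^(3/2) = 0.68750^(1.5) = 0.57004
g_1 = m₃ / m₂^(3/2) = 0.28125 / 0.57004 ≈ 0.4934

0.4934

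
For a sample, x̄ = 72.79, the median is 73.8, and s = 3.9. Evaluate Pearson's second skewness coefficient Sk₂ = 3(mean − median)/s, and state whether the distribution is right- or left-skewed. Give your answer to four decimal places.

-0.7769, left-skewed

Sk₂ = 3(72.79 − 73.8) / 3.9 = 3 × -1.0100 / 3.9
    = -3.0300 / 3.9 ≈ -0.7769
Sk₂ < 0 ⇒ mean < median ⇒ left-skewed (negative skew).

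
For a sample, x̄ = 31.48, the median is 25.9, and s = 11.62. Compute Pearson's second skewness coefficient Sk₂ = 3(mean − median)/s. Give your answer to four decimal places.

1.4406

Sk₂ = 3(31.48 − 25.9) / 11.62 = 3 × 5.5800 / 11.62
    = 16.7400 / 11.62 ≈ 1.4406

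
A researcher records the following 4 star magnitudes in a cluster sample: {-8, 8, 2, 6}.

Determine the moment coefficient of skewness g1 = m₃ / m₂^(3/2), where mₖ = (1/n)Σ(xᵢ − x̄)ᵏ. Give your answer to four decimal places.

x̄ = (-8 + 8 + 2 + 6) / 4 = 2.0000
deviations (xᵢ − x̄): -10.0000, 6.0000, 0.0000, 4.0000
Σ(xᵢ − x̄)² = 152.0000 ⇒ m₂ = 152.0000/4 = 38.00000
Σ(xᵢ − x̄)³ = -720.0000 ⇒ m₃ = -720.0000/4 = -180.00000
m₂^(3/2) = 38.00000^(1.5) = 234.24773
g1 = m₃ / m₂^(3/2) = -180.00000 / 234.24773 ≈ -0.7684

-0.7684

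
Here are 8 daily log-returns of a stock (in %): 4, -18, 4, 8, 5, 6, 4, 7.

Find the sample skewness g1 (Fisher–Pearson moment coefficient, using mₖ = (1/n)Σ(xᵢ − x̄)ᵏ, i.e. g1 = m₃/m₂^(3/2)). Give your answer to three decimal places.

x̄ = (4 - 18 + 4 + 8 + 5 + 6 + 4 + 7) / 8 = 2.5000
deviations (xᵢ − x̄): 1.5000, -20.5000, 1.5000, 5.5000, 2.5000, 3.5000, 1.5000, 4.5000
Σ(xᵢ − x̄)² = 496.0000 ⇒ m₂ = 496.0000/8 = 62.00000
Σ(xᵢ − x̄)³ = -8289.0000 ⇒ m₃ = -8289.0000/8 = -1036.12500
m₂^(3/2) = 62.00000^(1.5) = 488.18849
g1 = m₃ / m₂^(3/2) = -1036.12500 / 488.18849 ≈ -2.122

-2.122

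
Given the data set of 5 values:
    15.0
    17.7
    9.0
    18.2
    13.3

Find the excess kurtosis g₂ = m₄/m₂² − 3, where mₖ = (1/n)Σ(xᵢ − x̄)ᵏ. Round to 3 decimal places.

x̄ = 14.6400
Σ(xᵢ − x̄)² = 55.7720 ⇒ m₂ = 11.15440
Σ(xᵢ − x̄)⁴ = 1263.3888 ⇒ m₄ = 252.67775
m₂² = 124.42064
g₂ = m₄/m₂² − 3 = 2.03083 − 3 ≈ -0.969

-0.969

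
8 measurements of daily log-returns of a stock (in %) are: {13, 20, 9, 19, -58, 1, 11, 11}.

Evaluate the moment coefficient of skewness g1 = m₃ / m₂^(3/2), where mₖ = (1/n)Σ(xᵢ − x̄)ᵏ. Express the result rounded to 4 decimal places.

x̄ = (13 + 20 + 9 + 19 - 58 + 1 + 11 + 11) / 8 = 3.2500
deviations (xᵢ − x̄): 9.7500, 16.7500, 5.7500, 15.7500, -61.2500, -2.2500, 7.7500, 7.7500
Σ(xᵢ − x̄)² = 4533.5000 ⇒ m₂ = 4533.5000/8 = 566.68750
Σ(xᵢ − x̄)³ = -219140.2500 ⇒ m₃ = -219140.2500/8 = -27392.53125
m₂^(3/2) = 566.68750^(1.5) = 13490.10872
g1 = m₃ / m₂^(3/2) = -27392.53125 / 13490.10872 ≈ -2.0306

-2.0306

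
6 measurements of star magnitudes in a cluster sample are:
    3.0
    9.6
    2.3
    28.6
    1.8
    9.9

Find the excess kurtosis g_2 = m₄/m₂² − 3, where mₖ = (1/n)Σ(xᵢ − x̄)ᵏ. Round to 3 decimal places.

x̄ = 9.2000
Σ(xᵢ − x̄)² = 517.8200 ⇒ m₂ = 86.30333
Σ(xᵢ − x̄)⁴ = 148390.1186 ⇒ m₄ = 24731.68643
m₂² = 7448.26534
g_2 = m₄/m₂² − 3 = 3.32046 − 3 ≈ 0.320

0.320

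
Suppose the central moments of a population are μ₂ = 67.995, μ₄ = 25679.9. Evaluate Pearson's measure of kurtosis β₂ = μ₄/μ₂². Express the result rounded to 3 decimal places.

5.554

μ₂² = 67.995² = 4623.32003
μ₄/μ₂² = 25679.9 / 4623.32003 = 5.55443
β₂ ≈ 5.554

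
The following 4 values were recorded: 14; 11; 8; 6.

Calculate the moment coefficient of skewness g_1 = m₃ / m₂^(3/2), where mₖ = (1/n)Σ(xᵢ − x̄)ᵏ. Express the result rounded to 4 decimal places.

0.1852

x̄ = (14 + 11 + 8 + 6) / 4 = 9.7500
deviations (xᵢ − x̄): 4.2500, 1.2500, -1.7500, -3.7500
Σ(xᵢ − x̄)² = 36.7500 ⇒ m₂ = 36.7500/4 = 9.18750
Σ(xᵢ − x̄)³ = 20.6250 ⇒ m₃ = 20.6250/4 = 5.15625
m₂^(3/2) = 9.18750^(1.5) = 27.84813
g_1 = m₃ / m₂^(3/2) = 5.15625 / 27.84813 ≈ 0.1852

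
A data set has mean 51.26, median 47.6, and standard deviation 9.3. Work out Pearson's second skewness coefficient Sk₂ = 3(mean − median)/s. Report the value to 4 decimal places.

1.1806

Sk₂ = 3(51.26 − 47.6) / 9.3 = 3 × 3.6600 / 9.3
    = 10.9800 / 9.3 ≈ 1.1806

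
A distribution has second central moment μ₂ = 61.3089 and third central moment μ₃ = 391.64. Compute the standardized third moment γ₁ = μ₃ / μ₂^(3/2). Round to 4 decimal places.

σ = √μ₂ = √61.3089 = 7.83000
σ³ = μ₂^(3/2) = 480.04869
γ₁ = μ₃/σ³ = 391.64 / 480.04869 ≈ 0.8158

0.8158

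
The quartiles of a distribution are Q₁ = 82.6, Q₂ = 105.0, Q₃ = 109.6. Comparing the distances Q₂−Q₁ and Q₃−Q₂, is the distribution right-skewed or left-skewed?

left-skewed

Q₂ − Q₁ = 22.4;  Q₃ − Q₂ = 4.6
Q₂ − Q₁ > Q₃ − Q₂ ⇒ the lower half is more spread out ⇒ left-skewed.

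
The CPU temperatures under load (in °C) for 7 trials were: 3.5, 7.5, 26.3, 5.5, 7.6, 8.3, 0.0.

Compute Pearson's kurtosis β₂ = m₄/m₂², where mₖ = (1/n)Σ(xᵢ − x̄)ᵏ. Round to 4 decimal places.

4.2108

x̄ = 8.3857
Σ(xᵢ − x̄)² = 424.8486 ⇒ m₂ = 60.69265
Σ(xᵢ − x̄)⁴ = 108575.7534 ⇒ m₄ = 15510.82191
m₂² = 3683.59814
β₂ = m₄/m₂² = 15510.82191 / 3683.59814 ≈ 4.2108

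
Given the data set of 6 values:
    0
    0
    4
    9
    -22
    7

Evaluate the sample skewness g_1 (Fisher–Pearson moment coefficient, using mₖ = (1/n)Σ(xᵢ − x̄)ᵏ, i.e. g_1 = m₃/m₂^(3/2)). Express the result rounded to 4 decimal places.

-1.3781

x̄ = (0 + 0 + 4 + 9 - 22 + 7) / 6 = -0.3333
deviations (xᵢ − x̄): 0.3333, 0.3333, 4.3333, 9.3333, -21.6667, 7.3333
Σ(xᵢ − x̄)² = 629.3333 ⇒ m₂ = 629.3333/6 = 104.88889
Σ(xᵢ − x̄)³ = -8882.4444 ⇒ m₃ = -8882.4444/6 = -1480.40741
m₂^(3/2) = 104.88889^(1.5) = 1074.22246
g_1 = m₃ / m₂^(3/2) = -1480.40741 / 1074.22246 ≈ -1.3781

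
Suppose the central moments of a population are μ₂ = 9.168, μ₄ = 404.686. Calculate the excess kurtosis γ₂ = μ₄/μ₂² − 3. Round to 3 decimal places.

μ₂² = 9.168² = 84.05222
μ₄/μ₂² = 404.686 / 84.05222 = 4.81470
γ₂ = 4.81470 − 3 ≈ 1.815

1.815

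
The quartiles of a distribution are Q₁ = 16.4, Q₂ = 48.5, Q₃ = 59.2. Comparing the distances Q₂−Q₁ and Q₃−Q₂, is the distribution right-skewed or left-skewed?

Q₂ − Q₁ = 32.1;  Q₃ − Q₂ = 10.7
Q₂ − Q₁ > Q₃ − Q₂ ⇒ the lower half is more spread out ⇒ left-skewed.

left-skewed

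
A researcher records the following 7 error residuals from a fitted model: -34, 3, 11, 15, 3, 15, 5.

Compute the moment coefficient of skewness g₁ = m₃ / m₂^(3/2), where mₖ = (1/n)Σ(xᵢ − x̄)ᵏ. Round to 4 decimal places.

-1.6437

x̄ = (-34 + 3 + 11 + 15 + 3 + 15 + 5) / 7 = 2.5714
deviations (xᵢ − x̄): -36.5714, 0.4286, 8.4286, 12.4286, 0.4286, 12.4286, 2.4286
Σ(xᵢ − x̄)² = 1723.7143 ⇒ m₂ = 1723.7143/7 = 246.24490
Σ(xᵢ − x̄)³ = -44460.2449 ⇒ m₃ = -44460.2449/7 = -6351.46356
m₂^(3/2) = 246.24490^(1.5) = 3864.12228
g₁ = m₃ / m₂^(3/2) = -6351.46356 / 3864.12228 ≈ -1.6437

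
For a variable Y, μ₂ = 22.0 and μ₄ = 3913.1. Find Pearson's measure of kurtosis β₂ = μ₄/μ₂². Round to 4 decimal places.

8.0849

μ₂² = 22.0² = 484.00000
μ₄/μ₂² = 3913.1 / 484.00000 = 8.08492
β₂ ≈ 8.0849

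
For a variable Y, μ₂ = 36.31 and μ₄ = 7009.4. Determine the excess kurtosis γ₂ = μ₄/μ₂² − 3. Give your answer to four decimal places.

2.3165

μ₂² = 36.31² = 1318.41610
μ₄/μ₂² = 7009.4 / 1318.41610 = 5.31653
γ₂ = 5.31653 − 3 ≈ 2.3165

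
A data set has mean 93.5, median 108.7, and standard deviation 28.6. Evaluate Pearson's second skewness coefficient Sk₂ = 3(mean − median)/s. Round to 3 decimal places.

Sk₂ = 3(93.5 − 108.7) / 28.6 = 3 × -15.2000 / 28.6
    = -45.6000 / 28.6 ≈ -1.594

-1.594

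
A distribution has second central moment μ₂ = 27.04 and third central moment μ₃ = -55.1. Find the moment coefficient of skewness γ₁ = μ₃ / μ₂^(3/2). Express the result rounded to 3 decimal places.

-0.392

σ = √μ₂ = √27.04 = 5.20000
σ³ = μ₂^(3/2) = 140.60800
γ₁ = μ₃/σ³ = -55.1 / 140.60800 ≈ -0.392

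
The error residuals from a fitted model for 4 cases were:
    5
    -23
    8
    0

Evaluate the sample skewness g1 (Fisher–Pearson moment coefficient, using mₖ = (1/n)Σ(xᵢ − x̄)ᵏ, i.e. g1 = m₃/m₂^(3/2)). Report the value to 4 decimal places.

-0.9723

x̄ = (5 - 23 + 8 + 0) / 4 = -2.5000
deviations (xᵢ − x̄): 7.5000, -20.5000, 10.5000, 2.5000
Σ(xᵢ − x̄)² = 593.0000 ⇒ m₂ = 593.0000/4 = 148.25000
Σ(xᵢ − x̄)³ = -7020.0000 ⇒ m₃ = -7020.0000/4 = -1755.00000
m₂^(3/2) = 148.25000^(1.5) = 1805.06171
g1 = m₃ / m₂^(3/2) = -1755.00000 / 1805.06171 ≈ -0.9723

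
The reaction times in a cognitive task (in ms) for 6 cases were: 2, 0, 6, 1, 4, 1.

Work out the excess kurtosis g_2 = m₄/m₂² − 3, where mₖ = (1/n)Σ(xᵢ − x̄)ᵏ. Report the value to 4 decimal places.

x̄ = 2.3333
Σ(xᵢ − x̄)² = 25.3333 ⇒ m₂ = 4.22222
Σ(xᵢ − x̄)⁴ = 224.4444 ⇒ m₄ = 37.40741
m₂² = 17.82716
g_2 = m₄/m₂² − 3 = 2.09834 − 3 ≈ -0.9017

-0.9017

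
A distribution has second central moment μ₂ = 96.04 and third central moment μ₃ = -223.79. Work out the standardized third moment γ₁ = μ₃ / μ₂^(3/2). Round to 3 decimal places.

σ = √μ₂ = √96.04 = 9.80000
σ³ = μ₂^(3/2) = 941.19200
γ₁ = μ₃/σ³ = -223.79 / 941.19200 ≈ -0.238

-0.238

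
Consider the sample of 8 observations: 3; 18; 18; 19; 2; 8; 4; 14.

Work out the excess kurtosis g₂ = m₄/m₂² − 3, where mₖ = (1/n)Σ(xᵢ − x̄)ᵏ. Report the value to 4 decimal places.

x̄ = 10.7500
Σ(xᵢ − x̄)² = 373.5000 ⇒ m₂ = 46.68750
Σ(xᵢ − x̄)⁴ = 21872.1563 ⇒ m₄ = 2734.01953
m₂² = 2179.72266
g₂ = m₄/m₂² − 3 = 1.25430 − 3 ≈ -1.7457

-1.7457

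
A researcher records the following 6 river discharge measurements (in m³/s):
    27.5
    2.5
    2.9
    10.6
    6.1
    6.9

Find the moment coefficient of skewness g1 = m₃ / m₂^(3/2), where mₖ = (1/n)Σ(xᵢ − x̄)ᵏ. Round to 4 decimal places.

x̄ = (27.5 + 2.5 + 2.9 + 10.6 + 6.1 + 6.9) / 6 = 9.4167
deviations (xᵢ − x̄): 18.0833, -6.9167, -6.5167, 1.1833, -3.3167, -2.5167
Σ(xᵢ − x̄)² = 436.0483 ⇒ m₂ = 436.0483/6 = 72.67472
Σ(xᵢ − x̄)³ = 5254.9706 ⇒ m₃ = 5254.9706/6 = 875.82843
m₂^(3/2) = 72.67472^(1.5) = 619.54816
g1 = m₃ / m₂^(3/2) = 875.82843 / 619.54816 ≈ 1.4137

1.4137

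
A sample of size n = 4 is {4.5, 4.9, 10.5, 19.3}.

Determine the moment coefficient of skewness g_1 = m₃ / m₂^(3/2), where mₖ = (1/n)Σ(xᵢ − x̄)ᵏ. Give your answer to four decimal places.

0.6926

x̄ = (4.5 + 4.9 + 10.5 + 19.3) / 4 = 9.8000
deviations (xᵢ − x̄): -5.3000, -4.9000, 0.7000, 9.5000
Σ(xᵢ − x̄)² = 142.8400 ⇒ m₂ = 142.8400/4 = 35.71000
Σ(xᵢ − x̄)³ = 591.1920 ⇒ m₃ = 591.1920/4 = 147.79800
m₂^(3/2) = 35.71000^(1.5) = 213.39526
g_1 = m₃ / m₂^(3/2) = 147.79800 / 213.39526 ≈ 0.6926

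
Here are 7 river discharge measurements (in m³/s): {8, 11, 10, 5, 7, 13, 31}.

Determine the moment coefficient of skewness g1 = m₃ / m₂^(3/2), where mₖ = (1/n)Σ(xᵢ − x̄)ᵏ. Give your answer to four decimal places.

x̄ = (8 + 11 + 10 + 5 + 7 + 13 + 31) / 7 = 12.1429
deviations (xᵢ − x̄): -4.1429, -1.1429, -2.1429, -7.1429, -5.1429, 0.8571, 18.8571
Σ(xᵢ − x̄)² = 456.8571 ⇒ m₂ = 456.8571/7 = 65.26531
Σ(xᵢ − x̄)³ = 6123.1837 ⇒ m₃ = 6123.1837/7 = 874.74052
m₂^(3/2) = 65.26531^(1.5) = 527.25847
g1 = m₃ / m₂^(3/2) = 874.74052 / 527.25847 ≈ 1.6590

1.6590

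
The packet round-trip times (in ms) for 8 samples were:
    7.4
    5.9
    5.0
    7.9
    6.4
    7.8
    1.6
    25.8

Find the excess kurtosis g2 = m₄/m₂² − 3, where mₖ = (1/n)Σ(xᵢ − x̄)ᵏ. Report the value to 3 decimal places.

2.339

x̄ = 8.4750
Σ(xᵢ − x̄)² = 372.3750 ⇒ m₂ = 46.54688
Σ(xᵢ − x̄)⁴ = 92537.4152 ⇒ m₄ = 11567.17690
m₂² = 2166.61157
g2 = m₄/m₂² − 3 = 5.33883 − 3 ≈ 2.339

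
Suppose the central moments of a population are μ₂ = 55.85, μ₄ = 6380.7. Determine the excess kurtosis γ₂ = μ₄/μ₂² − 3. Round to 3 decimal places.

μ₂² = 55.85² = 3119.22250
μ₄/μ₂² = 6380.7 / 3119.22250 = 2.04561
γ₂ = 2.04561 − 3 ≈ -0.954

-0.954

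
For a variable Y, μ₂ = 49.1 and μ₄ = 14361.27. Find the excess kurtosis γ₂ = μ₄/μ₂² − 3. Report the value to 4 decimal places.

μ₂² = 49.1² = 2410.81000
μ₄/μ₂² = 14361.27 / 2410.81000 = 5.95703
γ₂ = 5.95703 − 3 ≈ 2.9570

2.9570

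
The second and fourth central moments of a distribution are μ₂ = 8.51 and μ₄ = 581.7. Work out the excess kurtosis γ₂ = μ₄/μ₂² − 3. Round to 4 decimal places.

5.0323

μ₂² = 8.51² = 72.42010
μ₄/μ₂² = 581.7 / 72.42010 = 8.03230
γ₂ = 8.03230 − 3 ≈ 5.0323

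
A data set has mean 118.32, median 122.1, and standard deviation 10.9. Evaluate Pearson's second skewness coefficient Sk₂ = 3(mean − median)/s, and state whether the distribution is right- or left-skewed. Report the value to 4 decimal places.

-1.0404, left-skewed

Sk₂ = 3(118.32 − 122.1) / 10.9 = 3 × -3.7800 / 10.9
    = -11.3400 / 10.9 ≈ -1.0404
Sk₂ < 0 ⇒ mean < median ⇒ left-skewed (negative skew).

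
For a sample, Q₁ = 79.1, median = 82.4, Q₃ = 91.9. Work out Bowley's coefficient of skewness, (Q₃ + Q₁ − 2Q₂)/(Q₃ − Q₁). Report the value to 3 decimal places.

numerator: Q₃ + Q₁ − 2Q₂ = 91.9 + 79.1 − 2×82.4 = 6.2000
denominator: Q₃ − Q₁ = 91.9 − 79.1 = 12.8000
Bowley skewness = 6.2000 / 12.8000 ≈ 0.484

0.484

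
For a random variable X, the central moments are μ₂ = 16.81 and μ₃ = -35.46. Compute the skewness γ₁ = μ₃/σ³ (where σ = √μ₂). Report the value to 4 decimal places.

σ = √μ₂ = √16.81 = 4.10000
σ³ = μ₂^(3/2) = 68.92100
γ₁ = μ₃/σ³ = -35.46 / 68.92100 ≈ -0.5145

-0.5145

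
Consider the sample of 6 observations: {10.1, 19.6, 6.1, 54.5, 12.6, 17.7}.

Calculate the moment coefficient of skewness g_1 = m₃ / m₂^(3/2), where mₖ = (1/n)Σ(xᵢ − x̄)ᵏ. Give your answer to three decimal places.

1.478

x̄ = (10.1 + 19.6 + 6.1 + 54.5 + 12.6 + 17.7) / 6 = 20.1000
deviations (xᵢ − x̄): -10.0000, -0.5000, -14.0000, 34.4000, -7.5000, -2.4000
Σ(xᵢ − x̄)² = 1541.6200 ⇒ m₂ = 1541.6200/6 = 256.93667
Σ(xᵢ − x̄)³ = 36527.7600 ⇒ m₃ = 36527.7600/6 = 6087.96000
m₂^(3/2) = 256.93667^(1.5) = 4118.50055
g_1 = m₃ / m₂^(3/2) = 6087.96000 / 4118.50055 ≈ 1.478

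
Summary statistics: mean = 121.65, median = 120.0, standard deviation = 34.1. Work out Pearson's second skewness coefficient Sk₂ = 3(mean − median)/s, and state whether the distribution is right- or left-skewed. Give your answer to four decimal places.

Sk₂ = 3(121.65 − 120.0) / 34.1 = 3 × 1.6500 / 34.1
    = 4.9500 / 34.1 ≈ 0.1452
Sk₂ > 0 ⇒ mean > median ⇒ right-skewed (positive skew).

0.1452, right-skewed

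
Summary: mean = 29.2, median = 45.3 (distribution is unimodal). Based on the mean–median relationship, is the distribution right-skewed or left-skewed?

left-skewed

mean − median = 29.2 − 45.3 = -16.1
mean < median ⇒ the longer tail is on the left ⇒ left-skewed (negatively skewed).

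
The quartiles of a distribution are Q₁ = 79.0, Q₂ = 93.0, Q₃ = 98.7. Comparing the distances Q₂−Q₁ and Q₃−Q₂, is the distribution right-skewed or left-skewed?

Q₂ − Q₁ = 14.0;  Q₃ − Q₂ = 5.7
Q₂ − Q₁ > Q₃ − Q₂ ⇒ the lower half is more spread out ⇒ left-skewed.

left-skewed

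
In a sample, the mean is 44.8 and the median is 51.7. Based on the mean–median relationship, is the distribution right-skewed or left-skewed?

left-skewed

mean − median = 44.8 − 51.7 = -6.9
mean < median ⇒ the longer tail is on the left ⇒ left-skewed (negatively skewed).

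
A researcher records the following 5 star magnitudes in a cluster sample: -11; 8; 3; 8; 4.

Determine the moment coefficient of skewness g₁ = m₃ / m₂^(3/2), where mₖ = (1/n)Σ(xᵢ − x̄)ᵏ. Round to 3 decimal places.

-1.194

x̄ = (-11 + 8 + 3 + 8 + 4) / 5 = 2.4000
deviations (xᵢ − x̄): -13.4000, 5.6000, 0.6000, 5.6000, 1.6000
Σ(xᵢ − x̄)² = 245.2000 ⇒ m₂ = 245.2000/5 = 49.04000
Σ(xᵢ − x̄)³ = -2050.5600 ⇒ m₃ = -2050.5600/5 = -410.11200
m₂^(3/2) = 49.04000^(1.5) = 343.42009
g₁ = m₃ / m₂^(3/2) = -410.11200 / 343.42009 ≈ -1.194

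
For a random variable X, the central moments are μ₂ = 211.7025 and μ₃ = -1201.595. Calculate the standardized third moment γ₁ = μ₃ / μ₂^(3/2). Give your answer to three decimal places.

-0.390

σ = √μ₂ = √211.7025 = 14.55000
σ³ = μ₂^(3/2) = 3080.27138
γ₁ = μ₃/σ³ = -1201.595 / 3080.27138 ≈ -0.390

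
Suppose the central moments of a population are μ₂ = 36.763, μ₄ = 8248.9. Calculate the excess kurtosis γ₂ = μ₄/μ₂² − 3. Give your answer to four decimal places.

μ₂² = 36.763² = 1351.51817
μ₄/μ₂² = 8248.9 / 1351.51817 = 6.10343
γ₂ = 6.10343 − 3 ≈ 3.1034

3.1034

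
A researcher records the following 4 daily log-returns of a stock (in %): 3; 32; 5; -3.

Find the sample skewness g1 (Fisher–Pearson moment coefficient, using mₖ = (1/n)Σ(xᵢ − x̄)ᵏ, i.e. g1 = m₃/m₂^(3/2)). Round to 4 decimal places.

x̄ = (3 + 32 + 5 - 3) / 4 = 9.2500
deviations (xᵢ − x̄): -6.2500, 22.7500, -4.2500, -12.2500
Σ(xᵢ − x̄)² = 724.7500 ⇒ m₂ = 724.7500/4 = 181.18750
Σ(xᵢ − x̄)³ = 9615.3750 ⇒ m₃ = 9615.3750/4 = 2403.84375
m₂^(3/2) = 181.18750^(1.5) = 2438.89076
g1 = m₃ / m₂^(3/2) = 2403.84375 / 2438.89076 ≈ 0.9856

0.9856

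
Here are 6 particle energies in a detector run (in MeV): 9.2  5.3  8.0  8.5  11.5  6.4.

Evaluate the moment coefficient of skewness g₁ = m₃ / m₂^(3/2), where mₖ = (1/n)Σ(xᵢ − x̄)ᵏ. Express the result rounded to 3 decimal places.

0.219

x̄ = (9.2 + 5.3 + 8.0 + 8.5 + 11.5 + 6.4) / 6 = 8.1500
deviations (xᵢ − x̄): 1.0500, -2.8500, -0.1500, 0.3500, 3.3500, -1.7500
Σ(xᵢ − x̄)² = 23.6550 ⇒ m₂ = 23.6550/6 = 3.94250
Σ(xᵢ − x̄)³ = 10.2840 ⇒ m₃ = 10.2840/6 = 1.71400
m₂^(3/2) = 3.94250^(1.5) = 7.82812
g₁ = m₃ / m₂^(3/2) = 1.71400 / 7.82812 ≈ 0.219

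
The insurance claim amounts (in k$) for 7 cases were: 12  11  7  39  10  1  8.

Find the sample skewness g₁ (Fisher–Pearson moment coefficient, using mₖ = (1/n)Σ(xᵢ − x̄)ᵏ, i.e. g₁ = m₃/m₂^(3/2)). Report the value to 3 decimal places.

x̄ = (12 + 11 + 7 + 39 + 10 + 1 + 8) / 7 = 12.5714
deviations (xᵢ − x̄): -0.5714, -1.5714, -5.5714, 26.4286, -2.5714, -11.5714, -4.5714
Σ(xᵢ − x̄)² = 893.7143 ⇒ m₂ = 893.7143/7 = 127.67347
Σ(xᵢ − x̄)³ = 16620.6122 ⇒ m₃ = 16620.6122/7 = 2374.37318
m₂^(3/2) = 127.67347^(1.5) = 1442.61682
g₁ = m₃ / m₂^(3/2) = 2374.37318 / 1442.61682 ≈ 1.646

1.646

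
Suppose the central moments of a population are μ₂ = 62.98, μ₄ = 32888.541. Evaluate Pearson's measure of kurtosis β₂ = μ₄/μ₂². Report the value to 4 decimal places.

μ₂² = 62.98² = 3966.48040
μ₄/μ₂² = 32888.541 / 3966.48040 = 8.29162
β₂ ≈ 8.2916

8.2916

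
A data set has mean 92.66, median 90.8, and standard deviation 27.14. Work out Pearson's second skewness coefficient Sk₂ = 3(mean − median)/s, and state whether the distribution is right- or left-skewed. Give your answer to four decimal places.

0.2056, right-skewed

Sk₂ = 3(92.66 − 90.8) / 27.14 = 3 × 1.8600 / 27.14
    = 5.5800 / 27.14 ≈ 0.2056
Sk₂ > 0 ⇒ mean > median ⇒ right-skewed (positive skew).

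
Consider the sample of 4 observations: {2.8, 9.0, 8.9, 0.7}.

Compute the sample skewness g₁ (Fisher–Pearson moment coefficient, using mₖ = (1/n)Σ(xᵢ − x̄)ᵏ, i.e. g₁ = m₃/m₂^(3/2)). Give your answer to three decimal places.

-0.120

x̄ = (2.8 + 9.0 + 8.9 + 0.7) / 4 = 5.3500
deviations (xᵢ − x̄): -2.5500, 3.6500, 3.5500, -4.6500
Σ(xᵢ − x̄)² = 54.0500 ⇒ m₂ = 54.0500/4 = 13.51250
Σ(xᵢ − x̄)³ = -23.7600 ⇒ m₃ = -23.7600/4 = -5.94000
m₂^(3/2) = 13.51250^(1.5) = 49.67108
g₁ = m₃ / m₂^(3/2) = -5.94000 / 49.67108 ≈ -0.120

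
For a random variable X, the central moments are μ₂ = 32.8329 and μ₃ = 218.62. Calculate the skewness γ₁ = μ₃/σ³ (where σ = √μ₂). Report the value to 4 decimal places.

1.1621

σ = √μ₂ = √32.8329 = 5.73000
σ³ = μ₂^(3/2) = 188.13252
γ₁ = μ₃/σ³ = 218.62 / 188.13252 ≈ 1.1621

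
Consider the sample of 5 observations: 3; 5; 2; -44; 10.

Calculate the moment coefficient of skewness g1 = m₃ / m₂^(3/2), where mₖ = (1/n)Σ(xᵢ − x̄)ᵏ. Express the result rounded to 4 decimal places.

-1.4254

x̄ = (3 + 5 + 2 - 44 + 10) / 5 = -4.8000
deviations (xᵢ − x̄): 7.8000, 9.8000, 6.8000, -39.2000, 14.8000
Σ(xᵢ − x̄)² = 1958.8000 ⇒ m₂ = 1958.8000/5 = 391.76000
Σ(xᵢ − x̄)³ = -55264.3200 ⇒ m₃ = -55264.3200/5 = -11052.86400
m₂^(3/2) = 391.76000^(1.5) = 7754.07749
g1 = m₃ / m₂^(3/2) = -11052.86400 / 7754.07749 ≈ -1.4254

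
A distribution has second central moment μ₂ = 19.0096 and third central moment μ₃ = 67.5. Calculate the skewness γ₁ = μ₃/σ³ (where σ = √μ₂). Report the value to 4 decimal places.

σ = √μ₂ = √19.0096 = 4.36000
σ³ = μ₂^(3/2) = 82.88186
γ₁ = μ₃/σ³ = 67.5 / 82.88186 ≈ 0.8144

0.8144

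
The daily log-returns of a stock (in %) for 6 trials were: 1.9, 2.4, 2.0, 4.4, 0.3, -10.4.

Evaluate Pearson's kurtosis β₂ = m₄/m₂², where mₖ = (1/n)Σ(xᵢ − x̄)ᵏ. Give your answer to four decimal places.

3.7914

x̄ = 0.1000
Σ(xᵢ − x̄)² = 140.9200 ⇒ m₂ = 23.48667
Σ(xᵢ − x̄)⁴ = 12548.4580 ⇒ m₄ = 2091.40967
m₂² = 551.62351
β₂ = m₄/m₂² = 2091.40967 / 551.62351 ≈ 3.7914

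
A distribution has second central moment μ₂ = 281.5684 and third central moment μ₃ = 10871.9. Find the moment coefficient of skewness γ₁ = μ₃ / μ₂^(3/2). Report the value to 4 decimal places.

2.3011

σ = √μ₂ = √281.5684 = 16.78000
σ³ = μ₂^(3/2) = 4724.71775
γ₁ = μ₃/σ³ = 10871.9 / 4724.71775 ≈ 2.3011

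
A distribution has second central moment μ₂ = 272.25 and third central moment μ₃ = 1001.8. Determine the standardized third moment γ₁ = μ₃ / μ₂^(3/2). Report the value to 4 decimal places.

σ = √μ₂ = √272.25 = 16.50000
σ³ = μ₂^(3/2) = 4492.12500
γ₁ = μ₃/σ³ = 1001.8 / 4492.12500 ≈ 0.2230

0.2230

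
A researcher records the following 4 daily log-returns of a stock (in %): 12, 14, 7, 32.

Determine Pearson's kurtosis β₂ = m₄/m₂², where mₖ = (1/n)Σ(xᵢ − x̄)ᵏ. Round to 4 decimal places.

2.1751

x̄ = 16.2500
Σ(xᵢ − x̄)² = 356.7500 ⇒ m₂ = 89.18750
Σ(xᵢ − x̄)⁴ = 69207.8281 ⇒ m₄ = 17301.95703
m₂² = 7954.41016
β₂ = m₄/m₂² = 17301.95703 / 7954.41016 ≈ 2.1751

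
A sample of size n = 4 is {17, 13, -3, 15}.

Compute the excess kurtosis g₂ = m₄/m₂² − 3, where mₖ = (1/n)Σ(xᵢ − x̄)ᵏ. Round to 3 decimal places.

-0.749

x̄ = 10.5000
Σ(xᵢ − x̄)² = 251.0000 ⇒ m₂ = 62.75000
Σ(xᵢ − x̄)⁴ = 35449.2500 ⇒ m₄ = 8862.31250
m₂² = 3937.56250
g₂ = m₄/m₂² − 3 = 2.25071 − 3 ≈ -0.749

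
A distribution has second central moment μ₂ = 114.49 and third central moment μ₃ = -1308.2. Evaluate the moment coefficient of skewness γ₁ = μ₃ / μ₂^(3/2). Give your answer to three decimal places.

-1.068

σ = √μ₂ = √114.49 = 10.70000
σ³ = μ₂^(3/2) = 1225.04300
γ₁ = μ₃/σ³ = -1308.2 / 1225.04300 ≈ -1.068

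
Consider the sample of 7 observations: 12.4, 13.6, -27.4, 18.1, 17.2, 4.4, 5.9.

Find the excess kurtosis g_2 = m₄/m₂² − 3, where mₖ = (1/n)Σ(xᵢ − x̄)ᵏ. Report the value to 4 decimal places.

x̄ = 6.3143
Σ(xᵢ − x̄)² = 1488.0086 ⇒ m₂ = 212.57265
Σ(xᵢ − x̄)⁴ = 1329518.9787 ⇒ m₄ = 189931.28267
m₂² = 45187.13283
g_2 = m₄/m₂² − 3 = 4.20322 − 3 ≈ 1.2032

1.2032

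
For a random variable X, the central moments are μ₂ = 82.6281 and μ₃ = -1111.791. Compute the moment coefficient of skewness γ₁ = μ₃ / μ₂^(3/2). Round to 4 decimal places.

σ = √μ₂ = √82.6281 = 9.09000
σ³ = μ₂^(3/2) = 751.08943
γ₁ = μ₃/σ³ = -1111.791 / 751.08943 ≈ -1.4802

-1.4802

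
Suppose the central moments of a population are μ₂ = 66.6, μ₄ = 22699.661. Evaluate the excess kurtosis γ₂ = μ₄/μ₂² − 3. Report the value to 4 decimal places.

2.1177

μ₂² = 66.6² = 4435.56000
μ₄/μ₂² = 22699.661 / 4435.56000 = 5.11765
γ₂ = 5.11765 − 3 ≈ 2.1177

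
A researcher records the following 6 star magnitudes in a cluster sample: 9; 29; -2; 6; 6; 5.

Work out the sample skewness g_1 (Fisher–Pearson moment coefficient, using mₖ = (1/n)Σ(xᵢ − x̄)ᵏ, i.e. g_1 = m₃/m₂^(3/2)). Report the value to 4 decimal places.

x̄ = (9 + 29 - 2 + 6 + 6 + 5) / 6 = 8.8333
deviations (xᵢ − x̄): 0.1667, 20.1667, -10.8333, -2.8333, -2.8333, -3.8333
Σ(xᵢ − x̄)² = 554.8333 ⇒ m₂ = 554.8333/6 = 92.47222
Σ(xᵢ − x̄)³ = 6828.4444 ⇒ m₃ = 6828.4444/6 = 1138.07407
m₂^(3/2) = 92.47222^(1.5) = 889.23581
g_1 = m₃ / m₂^(3/2) = 1138.07407 / 889.23581 ≈ 1.2798

1.2798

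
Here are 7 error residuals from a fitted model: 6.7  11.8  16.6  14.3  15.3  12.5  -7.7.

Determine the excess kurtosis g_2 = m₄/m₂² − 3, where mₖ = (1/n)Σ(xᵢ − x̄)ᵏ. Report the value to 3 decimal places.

x̄ = 9.9286
Σ(xᵢ − x̄)² = 423.7743 ⇒ m₂ = 60.53918
Σ(xᵢ − x̄)⁴ = 99919.0562 ⇒ m₄ = 14274.15088
m₂² = 3664.99276
g_2 = m₄/m₂² − 3 = 3.89473 − 3 ≈ 0.895

0.895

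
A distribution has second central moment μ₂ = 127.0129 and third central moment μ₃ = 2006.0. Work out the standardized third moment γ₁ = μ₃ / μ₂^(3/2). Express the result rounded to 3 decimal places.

1.401

σ = √μ₂ = √127.0129 = 11.27000
σ³ = μ₂^(3/2) = 1431.43538
γ₁ = μ₃/σ³ = 2006.0 / 1431.43538 ≈ 1.401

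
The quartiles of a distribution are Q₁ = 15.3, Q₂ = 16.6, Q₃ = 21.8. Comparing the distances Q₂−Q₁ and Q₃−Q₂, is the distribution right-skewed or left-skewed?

Q₂ − Q₁ = 1.3;  Q₃ − Q₂ = 5.2
Q₃ − Q₂ > Q₂ − Q₁ ⇒ the upper half is more spread out ⇒ right-skewed.

right-skewed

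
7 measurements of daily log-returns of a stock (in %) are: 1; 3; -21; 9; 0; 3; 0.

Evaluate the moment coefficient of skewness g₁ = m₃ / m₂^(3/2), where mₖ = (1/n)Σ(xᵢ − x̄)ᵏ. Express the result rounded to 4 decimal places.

x̄ = (1 + 3 - 21 + 9 + 0 + 3 + 0) / 7 = -0.7143
deviations (xᵢ − x̄): 1.7143, 3.7143, -20.2857, 9.7143, 0.7143, 3.7143, 0.7143
Σ(xᵢ − x̄)² = 537.4286 ⇒ m₂ = 537.4286/7 = 76.77551
Σ(xᵢ − x̄)³ = -7322.8163 ⇒ m₃ = -7322.8163/7 = -1046.11662
m₂^(3/2) = 76.77551^(1.5) = 672.71958
g₁ = m₃ / m₂^(3/2) = -1046.11662 / 672.71958 ≈ -1.5551

-1.5551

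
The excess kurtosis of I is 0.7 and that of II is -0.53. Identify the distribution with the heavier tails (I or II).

I

Higher excess kurtosis ⇒ heavier tails relative to the normal distribution.
0.7 vs -0.53: the larger is 0.7, so I has heavier tails. (I is leptokurtic — heavier-than-normal tails; the other is platykurtic.)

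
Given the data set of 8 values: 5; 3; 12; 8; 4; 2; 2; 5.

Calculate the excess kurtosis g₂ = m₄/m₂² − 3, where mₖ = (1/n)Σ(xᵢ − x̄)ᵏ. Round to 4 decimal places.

0.0762

x̄ = 5.1250
Σ(xᵢ − x̄)² = 80.8750 ⇒ m₂ = 10.10938
Σ(xᵢ − x̄)⁴ = 2515.0879 ⇒ m₄ = 314.38599
m₂² = 102.19946
g₂ = m₄/m₂² − 3 = 3.07620 − 3 ≈ 0.0762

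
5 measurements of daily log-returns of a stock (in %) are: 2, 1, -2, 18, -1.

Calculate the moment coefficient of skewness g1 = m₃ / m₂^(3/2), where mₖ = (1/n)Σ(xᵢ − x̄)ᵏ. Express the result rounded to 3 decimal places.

1.363

x̄ = (2 + 1 - 2 + 18 - 1) / 5 = 3.6000
deviations (xᵢ − x̄): -1.6000, -2.6000, -5.6000, 14.4000, -4.6000
Σ(xᵢ − x̄)² = 269.2000 ⇒ m₂ = 269.2000/5 = 53.84000
Σ(xᵢ − x̄)³ = 2691.3600 ⇒ m₃ = 2691.3600/5 = 538.27200
m₂^(3/2) = 53.84000^(1.5) = 395.05501
g1 = m₃ / m₂^(3/2) = 538.27200 / 395.05501 ≈ 1.363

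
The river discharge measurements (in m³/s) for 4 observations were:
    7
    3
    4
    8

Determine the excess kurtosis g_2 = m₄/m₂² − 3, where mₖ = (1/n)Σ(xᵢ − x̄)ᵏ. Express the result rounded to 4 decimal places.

-1.7785

x̄ = 5.5000
Σ(xᵢ − x̄)² = 17.0000 ⇒ m₂ = 4.25000
Σ(xᵢ − x̄)⁴ = 88.2500 ⇒ m₄ = 22.06250
m₂² = 18.06250
g_2 = m₄/m₂² − 3 = 1.22145 − 3 ≈ -1.7785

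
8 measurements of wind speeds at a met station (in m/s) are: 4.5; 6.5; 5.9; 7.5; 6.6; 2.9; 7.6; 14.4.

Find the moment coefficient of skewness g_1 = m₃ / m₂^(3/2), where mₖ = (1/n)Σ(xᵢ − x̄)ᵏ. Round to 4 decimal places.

x̄ = (4.5 + 6.5 + 5.9 + 7.5 + 6.6 + 2.9 + 7.6 + 14.4) / 8 = 6.9875
deviations (xᵢ − x̄): -2.4875, -0.4875, -1.0875, 0.5125, -0.3875, -4.0875, 0.6125, 7.4125
Σ(xᵢ − x̄)² = 80.0488 ⇒ m₂ = 80.0488/8 = 10.00609
Σ(xᵢ − x̄)³ = 322.5008 ⇒ m₃ = 322.5008/8 = 40.31261
m₂^(3/2) = 10.00609^(1.5) = 31.65169
g_1 = m₃ / m₂^(3/2) = 40.31261 / 31.65169 ≈ 1.2736

1.2736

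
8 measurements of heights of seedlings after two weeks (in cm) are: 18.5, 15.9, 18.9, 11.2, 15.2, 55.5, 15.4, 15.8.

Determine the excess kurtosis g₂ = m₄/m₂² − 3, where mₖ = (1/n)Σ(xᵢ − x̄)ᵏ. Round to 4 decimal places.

x̄ = 20.8000
Σ(xᵢ − x̄)² = 1414.6800 ⇒ m₂ = 176.83500
Σ(xᵢ − x̄)⁴ = 1461402.4452 ⇒ m₄ = 182675.30565
m₂² = 31270.61723
g₂ = m₄/m₂² − 3 = 5.84176 − 3 ≈ 2.8418

2.8418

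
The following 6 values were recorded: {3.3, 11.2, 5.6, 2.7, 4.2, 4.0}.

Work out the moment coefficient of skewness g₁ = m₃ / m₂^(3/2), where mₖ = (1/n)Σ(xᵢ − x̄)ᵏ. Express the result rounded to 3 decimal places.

1.421

x̄ = (3.3 + 11.2 + 5.6 + 2.7 + 4.2 + 4.0) / 6 = 5.1667
deviations (xᵢ − x̄): -1.8667, 6.0333, 0.4333, -2.4667, -0.9667, -1.1667
Σ(xᵢ − x̄)² = 48.4533 ⇒ m₂ = 48.4533/6 = 8.07556
Σ(xᵢ − x̄)³ = 195.6976 ⇒ m₃ = 195.6976/6 = 32.61626
m₂^(3/2) = 8.07556^(1.5) = 22.94873
g₁ = m₃ / m₂^(3/2) = 32.61626 / 22.94873 ≈ 1.421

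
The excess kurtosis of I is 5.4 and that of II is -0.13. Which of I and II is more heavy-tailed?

I

Higher excess kurtosis ⇒ heavier tails relative to the normal distribution.
5.4 vs -0.13: the larger is 5.4, so I has heavier tails. (I is leptokurtic — heavier-than-normal tails; the other is platykurtic.)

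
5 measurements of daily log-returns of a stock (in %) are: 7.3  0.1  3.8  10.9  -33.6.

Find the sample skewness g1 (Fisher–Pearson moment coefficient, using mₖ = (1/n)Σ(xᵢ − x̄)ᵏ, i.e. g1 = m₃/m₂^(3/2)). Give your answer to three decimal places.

x̄ = (7.3 + 0.1 + 3.8 + 10.9 - 33.6) / 5 = -2.3000
deviations (xᵢ − x̄): 9.6000, 2.4000, 6.1000, 13.2000, -31.3000
Σ(xᵢ − x̄)² = 1289.0600 ⇒ m₂ = 1289.0600/5 = 257.81200
Σ(xᵢ − x̄)³ = -27238.7880 ⇒ m₃ = -27238.7880/5 = -5447.75760
m₂^(3/2) = 257.81200^(1.5) = 4139.56486
g1 = m₃ / m₂^(3/2) = -5447.75760 / 4139.56486 ≈ -1.316

-1.316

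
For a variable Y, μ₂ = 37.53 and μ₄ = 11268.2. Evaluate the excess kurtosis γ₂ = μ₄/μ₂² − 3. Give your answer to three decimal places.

μ₂² = 37.53² = 1408.50090
μ₄/μ₂² = 11268.2 / 1408.50090 = 8.00014
γ₂ = 8.00014 − 3 ≈ 5.000

5.000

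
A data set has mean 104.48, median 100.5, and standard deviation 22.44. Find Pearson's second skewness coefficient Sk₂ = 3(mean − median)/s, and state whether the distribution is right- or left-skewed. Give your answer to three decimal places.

Sk₂ = 3(104.48 − 100.5) / 22.44 = 3 × 3.9800 / 22.44
    = 11.9400 / 22.44 ≈ 0.532
Sk₂ > 0 ⇒ mean > median ⇒ right-skewed (positive skew).

0.532, right-skewed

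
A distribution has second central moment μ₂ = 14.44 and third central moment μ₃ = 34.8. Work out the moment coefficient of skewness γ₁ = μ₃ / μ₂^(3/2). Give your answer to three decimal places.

σ = √μ₂ = √14.44 = 3.80000
σ³ = μ₂^(3/2) = 54.87200
γ₁ = μ₃/σ³ = 34.8 / 54.87200 ≈ 0.634

0.634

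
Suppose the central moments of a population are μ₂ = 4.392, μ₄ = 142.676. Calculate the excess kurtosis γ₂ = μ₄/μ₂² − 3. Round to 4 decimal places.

μ₂² = 4.392² = 19.28966
μ₄/μ₂² = 142.676 / 19.28966 = 7.39650
γ₂ = 7.39650 − 3 ≈ 4.3965

4.3965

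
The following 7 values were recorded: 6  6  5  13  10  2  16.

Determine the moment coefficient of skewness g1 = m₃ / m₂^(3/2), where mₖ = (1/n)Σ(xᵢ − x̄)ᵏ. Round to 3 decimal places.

x̄ = (6 + 6 + 5 + 13 + 10 + 2 + 16) / 7 = 8.2857
deviations (xᵢ − x̄): -2.2857, -2.2857, -3.2857, 4.7143, 1.7143, -6.2857, 7.7143
Σ(xᵢ − x̄)² = 145.4286 ⇒ m₂ = 145.4286/7 = 20.77551
Σ(xᵢ − x̄)³ = 261.1837 ⇒ m₃ = 261.1837/7 = 37.31195
m₂^(3/2) = 20.77551^(1.5) = 94.69511
g1 = m₃ / m₂^(3/2) = 37.31195 / 94.69511 ≈ 0.394

0.394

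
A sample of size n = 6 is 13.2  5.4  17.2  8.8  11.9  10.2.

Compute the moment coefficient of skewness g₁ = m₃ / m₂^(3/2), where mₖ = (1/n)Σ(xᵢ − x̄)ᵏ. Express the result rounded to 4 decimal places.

0.1167

x̄ = (13.2 + 5.4 + 17.2 + 8.8 + 11.9 + 10.2) / 6 = 11.1167
deviations (xᵢ − x̄): 2.0833, -5.7167, 6.0833, -2.3167, 0.7833, -0.9167
Σ(xᵢ − x̄)² = 80.8483 ⇒ m₂ = 80.8483/6 = 13.47472
Σ(xᵢ − x̄)³ = 34.6226 ⇒ m₃ = 34.6226/6 = 5.77043
m₂^(3/2) = 13.47472^(1.5) = 49.46292
g₁ = m₃ / m₂^(3/2) = 5.77043 / 49.46292 ≈ 0.1167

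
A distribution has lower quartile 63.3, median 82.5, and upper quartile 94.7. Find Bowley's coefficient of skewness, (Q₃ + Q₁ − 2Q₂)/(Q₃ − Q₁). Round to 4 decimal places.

numerator: Q₃ + Q₁ − 2Q₂ = 94.7 + 63.3 − 2×82.5 = -7.0000
denominator: Q₃ − Q₁ = 94.7 − 63.3 = 31.4000
Bowley skewness = -7.0000 / 31.4000 ≈ -0.2229

-0.2229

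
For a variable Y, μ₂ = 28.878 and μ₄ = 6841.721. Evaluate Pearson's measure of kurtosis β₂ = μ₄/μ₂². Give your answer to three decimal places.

8.204

μ₂² = 28.878² = 833.93888
μ₄/μ₂² = 6841.721 / 833.93888 = 8.20410
β₂ ≈ 8.204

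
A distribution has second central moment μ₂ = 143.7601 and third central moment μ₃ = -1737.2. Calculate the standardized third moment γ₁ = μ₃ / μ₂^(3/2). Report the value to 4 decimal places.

σ = √μ₂ = √143.7601 = 11.99000
σ³ = μ₂^(3/2) = 1723.68360
γ₁ = μ₃/σ³ = -1737.2 / 1723.68360 ≈ -1.0078

-1.0078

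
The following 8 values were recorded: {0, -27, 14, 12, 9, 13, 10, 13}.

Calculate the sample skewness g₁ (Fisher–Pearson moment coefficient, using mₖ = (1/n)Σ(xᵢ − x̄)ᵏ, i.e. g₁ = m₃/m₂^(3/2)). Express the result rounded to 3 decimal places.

-1.869

x̄ = (0 - 27 + 14 + 12 + 9 + 13 + 10 + 13) / 8 = 5.5000
deviations (xᵢ − x̄): -5.5000, -32.5000, 8.5000, 6.5000, 3.5000, 7.5000, 4.5000, 7.5000
Σ(xᵢ − x̄)² = 1346.0000 ⇒ m₂ = 1346.0000/8 = 168.25000
Σ(xᵢ − x̄)³ = -32628.0000 ⇒ m₃ = -32628.0000/8 = -4078.50000
m₂^(3/2) = 168.25000^(1.5) = 2182.39124
g₁ = m₃ / m₂^(3/2) = -4078.50000 / 2182.39124 ≈ -1.869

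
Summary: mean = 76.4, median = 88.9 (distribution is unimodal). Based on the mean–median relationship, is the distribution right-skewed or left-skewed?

left-skewed

mean − median = 76.4 − 88.9 = -12.5
mean < median ⇒ the longer tail is on the left ⇒ left-skewed (negatively skewed).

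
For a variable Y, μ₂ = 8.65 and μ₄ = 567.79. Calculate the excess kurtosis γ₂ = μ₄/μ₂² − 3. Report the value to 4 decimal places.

μ₂² = 8.65² = 74.82250
μ₄/μ₂² = 567.79 / 74.82250 = 7.58849
γ₂ = 7.58849 − 3 ≈ 4.5885

4.5885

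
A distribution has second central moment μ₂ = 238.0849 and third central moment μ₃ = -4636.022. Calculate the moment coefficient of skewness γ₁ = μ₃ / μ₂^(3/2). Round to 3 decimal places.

-1.262

σ = √μ₂ = √238.0849 = 15.43000
σ³ = μ₂^(3/2) = 3673.65001
γ₁ = μ₃/σ³ = -4636.022 / 3673.65001 ≈ -1.262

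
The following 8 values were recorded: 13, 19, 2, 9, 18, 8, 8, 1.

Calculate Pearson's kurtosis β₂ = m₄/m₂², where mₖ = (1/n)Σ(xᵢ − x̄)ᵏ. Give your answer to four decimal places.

1.8235

x̄ = 9.7500
Σ(xᵢ − x̄)² = 307.5000 ⇒ m₂ = 38.43750
Σ(xᵢ − x̄)⁴ = 21553.4063 ⇒ m₄ = 2694.17578
m₂² = 1477.44141
β₂ = m₄/m₂² = 2694.17578 / 1477.44141 ≈ 1.8235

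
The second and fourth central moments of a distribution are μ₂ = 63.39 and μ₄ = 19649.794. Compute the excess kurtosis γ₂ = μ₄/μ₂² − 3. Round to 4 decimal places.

μ₂² = 63.39² = 4018.29210
μ₄/μ₂² = 19649.794 / 4018.29210 = 4.89009
γ₂ = 4.89009 − 3 ≈ 1.8901

1.8901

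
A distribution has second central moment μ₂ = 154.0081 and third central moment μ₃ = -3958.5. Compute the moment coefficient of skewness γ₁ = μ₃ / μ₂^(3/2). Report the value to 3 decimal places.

-2.071

σ = √μ₂ = √154.0081 = 12.41000
σ³ = μ₂^(3/2) = 1911.24052
γ₁ = μ₃/σ³ = -3958.5 / 1911.24052 ≈ -2.071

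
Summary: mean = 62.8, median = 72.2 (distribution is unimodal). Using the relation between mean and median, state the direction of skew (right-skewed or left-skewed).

left-skewed

mean − median = 62.8 − 72.2 = -9.4
mean < median ⇒ the longer tail is on the left ⇒ left-skewed (negatively skewed).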